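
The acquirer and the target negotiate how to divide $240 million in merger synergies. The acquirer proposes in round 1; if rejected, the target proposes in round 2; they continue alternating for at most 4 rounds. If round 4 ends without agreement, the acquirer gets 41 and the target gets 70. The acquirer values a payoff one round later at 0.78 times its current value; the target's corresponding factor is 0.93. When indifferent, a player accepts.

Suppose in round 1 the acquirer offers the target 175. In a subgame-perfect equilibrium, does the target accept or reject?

Work out the target's continuation value if the offer is rejected.
Round 4 (the target proposes): the acquirer gets 41 if talks fail, so the target offers 41 and keeps 199.
Round 3 (the acquirer proposes): the target can get 199 next round, worth 0.93 × 199 = 185.07 now, so the acquirer offers 185.07, keeping 54.93.
Round 2 (the target proposes): the acquirer can get 54.93 next round, worth 0.78 × 54.93 = 42.8454 now. The target offers 42.8454 and keeps 240 − 42.8454 = 197.1546.
So by rejecting in round 1, the target gets 197.1546 next round, worth 0.93 × 197.1546 = 183.353778 now.
Offer 175 < 183.353778, so the target rejects.

Reject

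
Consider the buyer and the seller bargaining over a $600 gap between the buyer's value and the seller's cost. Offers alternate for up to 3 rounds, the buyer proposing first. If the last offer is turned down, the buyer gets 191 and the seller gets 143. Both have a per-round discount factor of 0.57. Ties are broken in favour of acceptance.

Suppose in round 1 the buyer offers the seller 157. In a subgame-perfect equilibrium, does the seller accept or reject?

Reject

Round 3 (the buyer proposes): the seller gets 143 if talks fail, so the buyer offers 143 and keeps 457.
Round 2 (the seller proposes): the buyer can get 457 next round, worth 0.57 × 457 = 260.49 now. The seller offers 260.49 and keeps 600 − 260.49 = 339.51.
So by rejecting in round 1, the seller gets 339.51 next round, worth 0.57 × 339.51 = 193.5207 now.
Offer 157 < 193.5207, so the seller rejects.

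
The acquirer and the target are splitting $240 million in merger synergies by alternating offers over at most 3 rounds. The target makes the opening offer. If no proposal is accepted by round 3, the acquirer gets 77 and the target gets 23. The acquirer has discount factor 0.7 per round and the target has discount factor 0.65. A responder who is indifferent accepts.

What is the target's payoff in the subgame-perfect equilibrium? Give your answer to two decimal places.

Round 3 (the target proposes): the acquirer gets 77 if talks fail, so the target offers 77 and keeps 163.
Round 2 (the acquirer proposes): the target can get 163 next round, worth 0.65 × 163 = 105.95 now; the acquirer offers that and keeps 134.05.
Round 1 (the target proposes): the acquirer can get 134.05 next round, worth 0.7 × 134.05 = 93.835 now. The target offers 93.835 and keeps 240 − 93.835 = 146.165.

146.17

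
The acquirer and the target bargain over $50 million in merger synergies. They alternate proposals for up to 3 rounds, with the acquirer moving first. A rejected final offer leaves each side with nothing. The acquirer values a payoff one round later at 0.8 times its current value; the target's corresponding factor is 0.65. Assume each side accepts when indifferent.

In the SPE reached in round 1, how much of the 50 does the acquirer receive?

Work backward from the last round.
Round 3 (the acquirer proposes): the target will accept anything ≥ 0, so the acquirer offers 0 and keeps 50.
Round 2 (the target proposes): the acquirer can get 50 next round, worth 0.8 × 50 = 40 now; the target offers that and keeps 10.
Round 1 (the acquirer proposes): the target can get 10 next round, worth 0.65 × 10 = 6.5 now, so the acquirer offers 6.5, keeping 43.5.

43.5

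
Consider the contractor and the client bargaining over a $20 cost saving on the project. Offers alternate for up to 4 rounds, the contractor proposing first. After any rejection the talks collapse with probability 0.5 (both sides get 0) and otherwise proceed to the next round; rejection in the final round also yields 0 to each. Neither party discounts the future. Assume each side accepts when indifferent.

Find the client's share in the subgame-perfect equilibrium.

7.5

Round 4 (the client proposes): the contractor will accept anything ≥ 0, so the client offers 0 and keeps 20.
Round 3 (the contractor proposes): rejecting gives the client an expected 0.5 × 20 = 10, so the contractor offers 10, keeping 10.
Round 2 (the client proposes): rejecting gives the contractor an expected 0.5 × 10 = 5; the client offers that and keeps 15.
Round 1 (the contractor proposes): rejecting gives the client an expected 0.5 × 15 = 7.5; the contractor offers that and keeps 12.5.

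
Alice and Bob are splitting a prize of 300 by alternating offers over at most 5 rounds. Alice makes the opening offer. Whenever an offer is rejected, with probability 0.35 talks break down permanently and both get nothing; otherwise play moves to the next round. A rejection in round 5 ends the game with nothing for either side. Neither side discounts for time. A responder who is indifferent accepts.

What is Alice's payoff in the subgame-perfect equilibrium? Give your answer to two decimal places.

Round 5 (Alice proposes): rejection yields 0 for Bob; Alice offers 0 and keeps 300.
Round 4 (Bob proposes): rejecting gives Alice an expected 0.65 × 300 = 195. Bob offers 195 and keeps 300 − 195 = 105.
Round 3 (Alice proposes): rejecting gives Bob an expected 0.65 × 105 = 68.25, so Alice offers 68.25, keeping 231.75.
Round 2 (Bob proposes): rejecting gives Alice an expected 0.65 × 231.75 = 150.6375. Bob offers 150.6375 and keeps 300 − 150.6375 = 149.3625.
Round 1 (Alice proposes): rejecting gives Bob an expected 0.65 × 149.3625 = 97.085625. Alice offers 97.085625 and keeps 300 − 97.085625 = 202.914375.

202.91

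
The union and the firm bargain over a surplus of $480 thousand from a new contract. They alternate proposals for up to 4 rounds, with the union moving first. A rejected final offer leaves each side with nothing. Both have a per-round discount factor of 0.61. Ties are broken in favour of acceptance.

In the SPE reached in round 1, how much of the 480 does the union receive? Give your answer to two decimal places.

256.86

By backward induction:
Round 4 (the firm proposes): rejection yields 0 for the union; the firm offers 0 and keeps 480.
Round 3 (the union proposes): the firm can get 480 next round, worth 0.61 × 480 = 292.8 now. The union offers 292.8 and keeps 480 − 292.8 = 187.2.
Round 2 (the firm proposes): the union can get 187.2 next round, worth 0.61 × 187.2 = 114.192 now. The firm offers 114.192 and keeps 480 − 114.192 = 365.808.
Round 1 (the union proposes): the firm can get 365.808 next round, worth 0.61 × 365.808 = 223.14288 now; the union offers that and keeps 256.85712.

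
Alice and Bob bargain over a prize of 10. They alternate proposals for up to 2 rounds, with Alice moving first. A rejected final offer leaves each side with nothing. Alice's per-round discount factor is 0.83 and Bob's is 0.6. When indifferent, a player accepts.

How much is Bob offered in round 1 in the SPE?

6

Round 2 (Bob proposes): Alice will accept anything ≥ 0, so Bob offers 0 and keeps 10.
Round 1 (Alice proposes): Bob can get 10 next round, worth 0.6 × 10 = 6 now. Alice offers 6 and keeps 10 − 6 = 4.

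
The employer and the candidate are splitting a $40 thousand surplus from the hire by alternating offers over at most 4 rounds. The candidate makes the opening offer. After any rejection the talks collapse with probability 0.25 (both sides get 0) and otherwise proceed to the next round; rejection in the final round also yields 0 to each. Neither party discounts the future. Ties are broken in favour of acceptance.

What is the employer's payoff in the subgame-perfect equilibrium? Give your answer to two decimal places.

24.38

Round 4 (the employer proposes): rejection yields 0 for the candidate; the employer offers 0 and keeps 40.
Round 3 (the candidate proposes): rejecting gives the employer an expected 0.75 × 40 = 30, so the candidate offers 30, keeping 10.
Round 2 (the employer proposes): rejecting gives the candidate an expected 0.75 × 10 = 7.5, so the employer offers 7.5, keeping 32.5.
Round 1 (the candidate proposes): rejecting gives the employer an expected 0.75 × 32.5 = 24.375, so the candidate offers 24.375, keeping 15.625.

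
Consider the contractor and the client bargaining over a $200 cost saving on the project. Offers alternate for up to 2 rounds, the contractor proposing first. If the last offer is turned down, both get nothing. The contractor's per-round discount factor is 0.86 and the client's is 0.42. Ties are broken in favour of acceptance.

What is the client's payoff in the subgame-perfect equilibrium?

84

Work backward from the last round.
Round 2 (the client proposes): the contractor will accept anything ≥ 0, so the client offers 0 and keeps 200.
Round 1 (the contractor proposes): the client can get 200 next round, worth 0.42 × 200 = 84 now. The contractor offers 84 and keeps 200 − 84 = 116.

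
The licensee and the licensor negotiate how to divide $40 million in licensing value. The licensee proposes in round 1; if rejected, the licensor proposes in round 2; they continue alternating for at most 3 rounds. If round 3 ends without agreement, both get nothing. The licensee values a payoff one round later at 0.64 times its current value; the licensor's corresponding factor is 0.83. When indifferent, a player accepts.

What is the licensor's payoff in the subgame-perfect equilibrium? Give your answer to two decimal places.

Round 3 (the licensee proposes): the licensor will accept anything ≥ 0, so the licensee offers 0 and keeps 40.
Round 2 (the licensor proposes): the licensee can get 40 next round, worth 0.64 × 40 = 25.6 now; the licensor offers that and keeps 14.4.
Round 1 (the licensee proposes): the licensor can get 14.4 next round, worth 0.83 × 14.4 = 11.952 now, so the licensee offers 11.952, keeping 28.048.

11.95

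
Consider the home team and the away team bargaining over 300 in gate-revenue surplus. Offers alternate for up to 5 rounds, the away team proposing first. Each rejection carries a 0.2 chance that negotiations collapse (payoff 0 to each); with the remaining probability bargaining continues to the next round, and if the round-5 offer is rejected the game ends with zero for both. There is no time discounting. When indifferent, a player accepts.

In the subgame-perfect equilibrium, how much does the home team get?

Round 5 (the away team proposes): rejection yields 0 for the home team; the away team offers 0 and keeps 300.
Round 4 (the home team proposes): rejecting gives the away team an expected 0.8 × 300 = 240; the home team offers that and keeps 60.
Round 3 (the away team proposes): rejecting gives the home team an expected 0.8 × 60 = 48, so the away team offers 48, keeping 252.
Round 2 (the home team proposes): rejecting gives the away team an expected 0.8 × 252 = 201.6. The home team offers 201.6 and keeps 300 − 201.6 = 98.4.
Round 1 (the away team proposes): rejecting gives the home team an expected 0.8 × 98.4 = 78.72; the away team offers that and keeps 221.28.

78.72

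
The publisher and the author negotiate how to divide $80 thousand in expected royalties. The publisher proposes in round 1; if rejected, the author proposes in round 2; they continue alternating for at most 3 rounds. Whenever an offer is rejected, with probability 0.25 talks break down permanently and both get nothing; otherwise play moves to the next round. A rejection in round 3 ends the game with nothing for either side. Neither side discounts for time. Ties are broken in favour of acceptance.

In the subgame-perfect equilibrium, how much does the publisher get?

65

Round 3 (the publisher proposes): rejection yields 0 for the author; the publisher offers 0 and keeps 80.
Round 2 (the author proposes): rejecting gives the publisher an expected 0.75 × 80 = 60; the author offers that and keeps 20.
Round 1 (the publisher proposes): rejecting gives the author an expected 0.75 × 20 = 15, so the publisher offers 15, keeping 65.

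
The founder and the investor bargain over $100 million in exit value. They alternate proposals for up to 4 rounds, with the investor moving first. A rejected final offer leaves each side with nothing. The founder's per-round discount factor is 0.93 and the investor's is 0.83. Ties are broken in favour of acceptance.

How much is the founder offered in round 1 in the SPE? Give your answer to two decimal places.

87.60

Round 4 (the founder proposes): the investor will accept anything ≥ 0, so the founder offers 0 and keeps 100.
Round 3 (the investor proposes): the founder can get 100 next round, worth 0.93 × 100 = 93 now; the investor offers that and keeps 7.
Round 2 (the founder proposes): the investor can get 7 next round, worth 0.83 × 7 = 5.81 now; the founder offers that and keeps 94.19.
Round 1 (the investor proposes): the founder can get 94.19 next round, worth 0.93 × 94.19 = 87.5967 now, so the investor offers 87.5967, keeping 12.4033.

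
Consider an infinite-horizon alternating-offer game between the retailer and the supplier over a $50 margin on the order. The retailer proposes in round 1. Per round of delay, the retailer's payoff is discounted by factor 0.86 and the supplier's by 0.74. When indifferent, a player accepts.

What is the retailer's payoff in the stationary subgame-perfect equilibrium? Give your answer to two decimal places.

35.75

Let x be the retailer's share when the retailer proposes and y be the supplier's share when the supplier proposes.
The supplier accepts iff offered ≥ 0.74·y, so x = 50 − 0.74y. Symmetrically y = 50 − 0.86x.
Substituting: x = 50 − 0.74(50 − 0.86x), giving x(1 − 0.86·0.74) = 50(1 − 0.74).
So x = 50 × 0.26 / 0.3636 ≈ 35.7536, and the supplier receives 50 − x ≈ 14.2464.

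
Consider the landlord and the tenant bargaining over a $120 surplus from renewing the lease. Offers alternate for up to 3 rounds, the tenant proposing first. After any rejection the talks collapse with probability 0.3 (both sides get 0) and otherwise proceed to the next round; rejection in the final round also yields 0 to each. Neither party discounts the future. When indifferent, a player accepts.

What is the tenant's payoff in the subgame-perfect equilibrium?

Round 3 (the tenant proposes): rejection yields 0 for the landlord; the tenant offers 0 and keeps 120.
Round 2 (the landlord proposes): rejecting gives the tenant an expected 0.7 × 120 = 84. The landlord offers 84 and keeps 120 − 84 = 36.
Round 1 (the tenant proposes): rejecting gives the landlord an expected 0.7 × 36 = 25.2. The tenant offers 25.2 and keeps 120 − 25.2 = 94.8.

94.8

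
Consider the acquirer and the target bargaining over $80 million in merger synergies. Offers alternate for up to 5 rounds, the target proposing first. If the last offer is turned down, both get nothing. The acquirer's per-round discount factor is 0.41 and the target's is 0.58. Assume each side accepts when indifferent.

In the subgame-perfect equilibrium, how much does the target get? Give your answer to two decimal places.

Round 5 (the target proposes): rejection yields 0 for the acquirer; the target offers 0 and keeps 80.
Round 4 (the acquirer proposes): the target can get 80 next round, worth 0.58 × 80 = 46.4 now, so the acquirer offers 46.4, keeping 33.6.
Round 3 (the target proposes): the acquirer can get 33.6 next round, worth 0.41 × 33.6 = 13.776 now; the target offers that and keeps 66.224.
Round 2 (the acquirer proposes): the target can get 66.224 next round, worth 0.58 × 66.224 = 38.40992 now; the acquirer offers that and keeps 41.59008.
Round 1 (the target proposes): the acquirer can get 41.59008 next round, worth 0.41 × 41.59008 = 17.0519328 now. The target offers 17.0519328 and keeps 80 − 17.0519328 = 62.9480672.

62.95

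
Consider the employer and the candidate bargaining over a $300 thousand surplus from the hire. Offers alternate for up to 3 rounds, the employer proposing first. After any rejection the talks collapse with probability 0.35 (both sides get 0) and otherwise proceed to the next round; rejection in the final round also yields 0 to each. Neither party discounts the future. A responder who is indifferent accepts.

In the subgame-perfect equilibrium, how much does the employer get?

231.75

By backward induction:
Round 3 (the employer proposes): rejection yields 0 for the candidate; the employer offers 0 and keeps 300.
Round 2 (the candidate proposes): rejecting gives the employer an expected 0.65 × 300 = 195, so the candidate offers 195, keeping 105.
Round 1 (the employer proposes): rejecting gives the candidate an expected 0.65 × 105 = 68.25; the employer offers that and keeps 231.75.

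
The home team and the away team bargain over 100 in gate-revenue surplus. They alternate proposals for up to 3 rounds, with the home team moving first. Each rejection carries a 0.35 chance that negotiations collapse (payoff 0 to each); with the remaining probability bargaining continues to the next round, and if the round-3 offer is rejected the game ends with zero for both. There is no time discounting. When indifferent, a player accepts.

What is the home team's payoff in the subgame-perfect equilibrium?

77.25

By backward induction:
Round 3 (the home team proposes): the away team will accept anything ≥ 0, so the home team offers 0 and keeps 100.
Round 2 (the away team proposes): rejecting gives the home team an expected 0.65 × 100 = 65, so the away team offers 65, keeping 35.
Round 1 (the home team proposes): rejecting gives the away team an expected 0.65 × 35 = 22.75; the home team offers that and keeps 77.25.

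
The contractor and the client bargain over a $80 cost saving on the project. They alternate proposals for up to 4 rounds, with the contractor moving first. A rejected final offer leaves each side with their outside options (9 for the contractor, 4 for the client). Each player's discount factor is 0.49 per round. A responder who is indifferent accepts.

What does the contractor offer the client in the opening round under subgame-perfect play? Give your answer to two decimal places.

28.35

Round 4 (the client proposes): the contractor gets 9 if talks fail, so the client offers 9 and keeps 71.
Round 3 (the contractor proposes): the client can get 71 next round, worth 0.49 × 71 = 34.79 now. The contractor offers 34.79 and keeps 80 − 34.79 = 45.21.
Round 2 (the client proposes): the contractor can get 45.21 next round, worth 0.49 × 45.21 = 22.1529 now, so the client offers 22.1529, keeping 57.8471.
Round 1 (the contractor proposes): the client can get 57.8471 next round, worth 0.49 × 57.8471 = 28.345079 now, so the contractor offers 28.345079, keeping 51.654921.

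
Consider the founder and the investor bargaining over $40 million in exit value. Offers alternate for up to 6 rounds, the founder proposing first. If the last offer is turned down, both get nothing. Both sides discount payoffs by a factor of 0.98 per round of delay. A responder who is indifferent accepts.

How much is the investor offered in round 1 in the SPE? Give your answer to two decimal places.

Solve by backward induction from round 6.
Round 6 (the investor proposes): the founder will accept anything ≥ 0, so the investor offers 0 and keeps 40.
Round 5 (the founder proposes): the investor can get 40 next round, worth 0.98 × 40 = 39.2 now, so the founder offers 39.2, keeping 0.8.
Round 4 (the investor proposes): the founder can get 0.8 next round, worth 0.98 × 0.8 = 0.784 now, so the investor offers 0.784, keeping 39.216.
Round 3 (the founder proposes): the investor can get 39.216 next round, worth 0.98 × 39.216 = 38.43168 now, so the founder offers 38.43168, keeping 1.56832.
Round 2 (the investor proposes): the founder can get 1.56832 next round, worth 0.98 × 1.56832 = 1.5369536 now, so the investor offers 1.5369536, keeping 38.4630464.
Round 1 (the founder proposes): the investor can get 38.4630464 next round, worth 0.98 × 38.4630464 = 37.693785472 now; the founder offers that and keeps 2.306214528.

37.69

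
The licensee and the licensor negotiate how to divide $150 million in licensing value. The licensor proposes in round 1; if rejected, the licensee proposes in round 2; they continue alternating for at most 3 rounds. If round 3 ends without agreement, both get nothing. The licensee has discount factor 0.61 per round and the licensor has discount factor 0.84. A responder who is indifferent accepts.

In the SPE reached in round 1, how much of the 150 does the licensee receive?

14.64

Round 3 (the licensor proposes): rejection yields 0 for the licensee; the licensor offers 0 and keeps 150.
Round 2 (the licensee proposes): the licensor can get 150 next round, worth 0.84 × 150 = 126 now; the licensee offers that and keeps 24.
Round 1 (the licensor proposes): the licensee can get 24 next round, worth 0.61 × 24 = 14.64 now. The licensor offers 14.64 and keeps 150 − 14.64 = 135.36.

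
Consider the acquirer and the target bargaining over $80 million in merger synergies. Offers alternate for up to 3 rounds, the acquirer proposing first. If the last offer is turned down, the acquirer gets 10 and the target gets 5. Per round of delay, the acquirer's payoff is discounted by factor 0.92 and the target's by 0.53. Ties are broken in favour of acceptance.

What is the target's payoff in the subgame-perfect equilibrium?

5.83

Round 3 (the acquirer proposes): the target gets 5 if talks fail, so the acquirer offers 5 and keeps 75.
Round 2 (the target proposes): the acquirer can get 75 next round, worth 0.92 × 75 = 69 now; the target offers that and keeps 11.
Round 1 (the acquirer proposes): the target can get 11 next round, worth 0.53 × 11 = 5.83 now, so the acquirer offers 5.83, keeping 74.17.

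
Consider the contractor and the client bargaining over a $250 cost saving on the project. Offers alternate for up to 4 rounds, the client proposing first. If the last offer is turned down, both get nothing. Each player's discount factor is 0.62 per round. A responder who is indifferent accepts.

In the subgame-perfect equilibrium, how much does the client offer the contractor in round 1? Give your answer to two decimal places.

118.48

Round 4 (the contractor proposes): the client will accept anything ≥ 0, so the contractor offers 0 and keeps 250.
Round 3 (the client proposes): the contractor can get 250 next round, worth 0.62 × 250 = 155 now; the client offers that and keeps 95.
Round 2 (the contractor proposes): the client can get 95 next round, worth 0.62 × 95 = 58.9 now, so the contractor offers 58.9, keeping 191.1.
Round 1 (the client proposes): the contractor can get 191.1 next round, worth 0.62 × 191.1 = 118.482 now; the client offers that and keeps 131.518.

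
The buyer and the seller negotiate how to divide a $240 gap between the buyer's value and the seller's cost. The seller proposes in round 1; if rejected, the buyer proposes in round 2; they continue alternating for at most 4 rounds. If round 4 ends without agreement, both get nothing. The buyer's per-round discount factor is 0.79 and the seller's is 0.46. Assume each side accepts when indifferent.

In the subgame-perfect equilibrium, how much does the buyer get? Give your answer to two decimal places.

Round 4 (the buyer proposes): rejection yields 0 for the seller; the buyer offers 0 and keeps 240.
Round 3 (the seller proposes): the buyer can get 240 next round, worth 0.79 × 240 = 189.6 now; the seller offers that and keeps 50.4.
Round 2 (the buyer proposes): the seller can get 50.4 next round, worth 0.46 × 50.4 = 23.184 now. The buyer offers 23.184 and keeps 240 − 23.184 = 216.816.
Round 1 (the seller proposes): the buyer can get 216.816 next round, worth 0.79 × 216.816 = 171.28464 now. The seller offers 171.28464 and keeps 240 − 171.28464 = 68.71536.

171.28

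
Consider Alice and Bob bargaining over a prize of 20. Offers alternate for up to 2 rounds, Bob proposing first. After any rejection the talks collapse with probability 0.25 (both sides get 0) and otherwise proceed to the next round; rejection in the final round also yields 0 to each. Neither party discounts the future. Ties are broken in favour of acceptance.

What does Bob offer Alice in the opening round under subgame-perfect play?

Round 2 (Alice proposes): rejection yields 0 for Bob; Alice offers 0 and keeps 20.
Round 1 (Bob proposes): rejecting gives Alice an expected 0.75 × 20 = 15. Bob offers 15 and keeps 20 − 15 = 5.

15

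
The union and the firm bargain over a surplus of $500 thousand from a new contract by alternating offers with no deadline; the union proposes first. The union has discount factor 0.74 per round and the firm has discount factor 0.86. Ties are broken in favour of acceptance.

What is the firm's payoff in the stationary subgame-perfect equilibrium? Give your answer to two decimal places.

307.48

In a stationary SPE each proposer offers the other exactly their discounted continuation value.
If the union keeps x when proposing and the firm keeps y when proposing, then x = 500 − 0.86y and y = 500 − 0.74x.
Solving: x = 500(1 − 0.86) / (1 − 0.74·0.86) = 70 / 0.3636 ≈ 192.5193.
The firm gets 500 − 192.5193 ≈ 307.4807.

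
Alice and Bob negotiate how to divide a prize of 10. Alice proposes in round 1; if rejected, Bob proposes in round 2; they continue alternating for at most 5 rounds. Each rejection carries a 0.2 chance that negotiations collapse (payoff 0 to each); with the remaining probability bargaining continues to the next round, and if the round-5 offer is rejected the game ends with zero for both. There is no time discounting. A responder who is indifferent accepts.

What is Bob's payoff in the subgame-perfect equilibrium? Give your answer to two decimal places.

Round 5 (Alice proposes): Bob will accept anything ≥ 0, so Alice offers 0 and keeps 10.
Round 4 (Bob proposes): rejecting gives Alice an expected 0.8 × 10 = 8. Bob offers 8 and keeps 10 − 8 = 2.
Round 3 (Alice proposes): rejecting gives Bob an expected 0.8 × 2 = 1.6; Alice offers that and keeps 8.4.
Round 2 (Bob proposes): rejecting gives Alice an expected 0.8 × 8.4 = 6.72, so Bob offers 6.72, keeping 3.28.
Round 1 (Alice proposes): rejecting gives Bob an expected 0.8 × 3.28 = 2.624, so Alice offers 2.624, keeping 7.376.

2.62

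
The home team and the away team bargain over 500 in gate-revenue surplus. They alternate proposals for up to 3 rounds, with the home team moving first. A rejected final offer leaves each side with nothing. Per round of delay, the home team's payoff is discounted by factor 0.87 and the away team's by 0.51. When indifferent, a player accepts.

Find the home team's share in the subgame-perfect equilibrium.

466.85

Round 3 (the home team proposes): the away team will accept anything ≥ 0, so the home team offers 0 and keeps 500.
Round 2 (the away team proposes): the home team can get 500 next round, worth 0.87 × 500 = 435 now, so the away team offers 435, keeping 65.
Round 1 (the home team proposes): the away team can get 65 next round, worth 0.51 × 65 = 33.15 now. The home team offers 33.15 and keeps 500 − 33.15 = 466.85.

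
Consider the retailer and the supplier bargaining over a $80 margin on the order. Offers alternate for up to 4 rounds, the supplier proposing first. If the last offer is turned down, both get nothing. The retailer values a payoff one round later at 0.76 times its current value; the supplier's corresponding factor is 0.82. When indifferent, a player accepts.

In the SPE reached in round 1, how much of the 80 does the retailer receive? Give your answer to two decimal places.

48.83

Round 4 (the retailer proposes): the supplier will accept anything ≥ 0, so the retailer offers 0 and keeps 80.
Round 3 (the supplier proposes): the retailer can get 80 next round, worth 0.76 × 80 = 60.8 now, so the supplier offers 60.8, keeping 19.2.
Round 2 (the retailer proposes): the supplier can get 19.2 next round, worth 0.82 × 19.2 = 15.744 now, so the retailer offers 15.744, keeping 64.256.
Round 1 (the supplier proposes): the retailer can get 64.256 next round, worth 0.76 × 64.256 = 48.83456 now; the supplier offers that and keeps 31.16544.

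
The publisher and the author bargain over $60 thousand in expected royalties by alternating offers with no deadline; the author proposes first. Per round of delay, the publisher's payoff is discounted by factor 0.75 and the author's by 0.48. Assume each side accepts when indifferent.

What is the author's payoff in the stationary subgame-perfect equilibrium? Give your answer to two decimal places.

23.44

When the author proposes, the publisher accepts any offer worth at least 0.75 times what the publisher would get by proposing next round; and vice versa.
This gives x = 60 − 0.75y and y = 60 − 0.48x, where x and y are each side's share when it proposes.
Hence (1 − 0.75·0.48)x = 60(1 − 0.75), i.e. 0.64·x = 15.
x = 23.4375; the publisher's share is 60 − x = 36.5625.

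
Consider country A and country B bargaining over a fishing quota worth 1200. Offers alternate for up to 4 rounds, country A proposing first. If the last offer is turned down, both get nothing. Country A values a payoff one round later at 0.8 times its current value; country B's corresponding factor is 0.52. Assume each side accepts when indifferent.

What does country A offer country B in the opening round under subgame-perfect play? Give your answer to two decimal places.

384.38

Round 4 (country B proposes): rejection yields 0 for country A; country B offers 0 and keeps 1200.
Round 3 (country A proposes): country B can get 1200 next round, worth 0.52 × 1200 = 624 now; country A offers that and keeps 576.
Round 2 (country B proposes): country A can get 576 next round, worth 0.8 × 576 = 460.8 now; country B offers that and keeps 739.2.
Round 1 (country A proposes): country B can get 739.2 next round, worth 0.52 × 739.2 = 384.384 now, so country A offers 384.384, keeping 815.616.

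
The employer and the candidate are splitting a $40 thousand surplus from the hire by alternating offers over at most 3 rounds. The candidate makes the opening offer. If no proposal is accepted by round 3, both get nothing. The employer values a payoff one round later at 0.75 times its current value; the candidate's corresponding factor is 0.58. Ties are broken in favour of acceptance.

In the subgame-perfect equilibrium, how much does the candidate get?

Round 3 (the candidate proposes): the employer will accept anything ≥ 0, so the candidate offers 0 and keeps 40.
Round 2 (the employer proposes): the candidate can get 40 next round, worth 0.58 × 40 = 23.2 now. The employer offers 23.2 and keeps 40 − 23.2 = 16.8.
Round 1 (the candidate proposes): the employer can get 16.8 next round, worth 0.75 × 16.8 = 12.6 now. The candidate offers 12.6 and keeps 40 − 12.6 = 27.4.

27.4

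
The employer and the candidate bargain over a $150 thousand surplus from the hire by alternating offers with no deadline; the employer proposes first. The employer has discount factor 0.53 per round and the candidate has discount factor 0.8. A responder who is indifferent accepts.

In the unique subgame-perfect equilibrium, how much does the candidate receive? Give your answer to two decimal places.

97.92

Let x be the employer's share when the employer proposes and y be the candidate's share when the candidate proposes.
The candidate accepts iff offered ≥ 0.8·y, so x = 150 − 0.8y. Symmetrically y = 150 − 0.53x.
Substituting: x = 150 − 0.8(150 − 0.53x), giving x(1 − 0.53·0.8) = 150(1 − 0.8).
So x = 150 × 0.2 / 0.576 ≈ 52.0833, and the candidate receives 150 − x ≈ 97.9167.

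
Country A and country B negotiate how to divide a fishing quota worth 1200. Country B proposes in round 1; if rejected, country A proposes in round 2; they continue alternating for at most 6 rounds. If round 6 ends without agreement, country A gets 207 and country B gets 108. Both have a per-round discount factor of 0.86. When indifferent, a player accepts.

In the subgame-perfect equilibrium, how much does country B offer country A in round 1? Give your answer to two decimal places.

Round 6 (country A proposes): country B gets 108 if talks fail, so country A offers 108 and keeps 1092.
Round 5 (country B proposes): country A can get 1092 next round, worth 0.86 × 1092 = 939.12 now, so country B offers 939.12, keeping 260.88.
Round 4 (country A proposes): country B can get 260.88 next round, worth 0.86 × 260.88 = 224.3568 now. Country A offers 224.3568 and keeps 1200 − 224.3568 = 975.6432.
Round 3 (country B proposes): country A can get 975.6432 next round, worth 0.86 × 975.6432 = 839.053152 now. Country B offers 839.053152 and keeps 1200 − 839.053152 = 360.946848.
Round 2 (country A proposes): country B can get 360.946848 next round, worth 0.86 × 360.946848 = 310.41428928 now. Country A offers 310.41428928 and keeps 1200 − 310.41428928 = 889.58571072.
Round 1 (country B proposes): country A can get 889.58571072 next round, worth 0.86 × 889.58571072 = 765.0437112192 now; country B offers that and keeps 434.9562887808.

765.04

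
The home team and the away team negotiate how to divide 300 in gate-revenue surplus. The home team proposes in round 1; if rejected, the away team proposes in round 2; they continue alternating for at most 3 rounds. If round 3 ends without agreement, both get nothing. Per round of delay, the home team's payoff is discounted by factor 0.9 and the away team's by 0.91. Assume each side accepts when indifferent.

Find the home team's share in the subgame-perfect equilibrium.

Round 3 (the home team proposes): rejection yields 0 for the away team; the home team offers 0 and keeps 300.
Round 2 (the away team proposes): the home team can get 300 next round, worth 0.9 × 300 = 270 now; the away team offers that and keeps 30.
Round 1 (the home team proposes): the away team can get 30 next round, worth 0.91 × 30 = 27.3 now, so the home team offers 27.3, keeping 272.7.

272.7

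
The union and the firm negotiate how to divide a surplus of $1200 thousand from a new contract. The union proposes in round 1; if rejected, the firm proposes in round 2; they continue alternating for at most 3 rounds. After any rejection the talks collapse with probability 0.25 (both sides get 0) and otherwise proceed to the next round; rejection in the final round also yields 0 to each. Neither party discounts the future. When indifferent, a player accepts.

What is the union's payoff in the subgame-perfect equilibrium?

Round 3 (the union proposes): rejection yields 0 for the firm; the union offers 0 and keeps 1200.
Round 2 (the firm proposes): rejecting gives the union an expected 0.75 × 1200 = 900. The firm offers 900 and keeps 1200 − 900 = 300.
Round 1 (the union proposes): rejecting gives the firm an expected 0.75 × 300 = 225, so the union offers 225, keeping 975.

975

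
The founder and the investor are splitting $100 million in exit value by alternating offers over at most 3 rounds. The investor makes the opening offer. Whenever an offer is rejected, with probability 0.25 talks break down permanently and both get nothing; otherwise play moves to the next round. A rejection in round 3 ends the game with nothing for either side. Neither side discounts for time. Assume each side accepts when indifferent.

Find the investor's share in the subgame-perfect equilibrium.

81.25

By backward induction:
Round 3 (the investor proposes): the founder will accept anything ≥ 0, so the investor offers 0 and keeps 100.
Round 2 (the founder proposes): rejecting gives the investor an expected 0.75 × 100 = 75. The founder offers 75 and keeps 100 − 75 = 25.
Round 1 (the investor proposes): rejecting gives the founder an expected 0.75 × 25 = 18.75. The investor offers 18.75 and keeps 100 − 18.75 = 81.25.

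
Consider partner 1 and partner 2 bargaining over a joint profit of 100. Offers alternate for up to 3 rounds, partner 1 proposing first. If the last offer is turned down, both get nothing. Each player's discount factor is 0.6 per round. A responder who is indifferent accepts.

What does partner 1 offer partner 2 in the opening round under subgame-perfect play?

24

Work backward from the last round.
Round 3 (partner 1 proposes): rejection yields 0 for partner 2; partner 1 offers 0 and keeps 100.
Round 2 (partner 2 proposes): partner 1 can get 100 next round, worth 0.6 × 100 = 60 now; partner 2 offers that and keeps 40.
Round 1 (partner 1 proposes): partner 2 can get 40 next round, worth 0.6 × 40 = 24 now. Partner 1 offers 24 and keeps 100 − 24 = 76.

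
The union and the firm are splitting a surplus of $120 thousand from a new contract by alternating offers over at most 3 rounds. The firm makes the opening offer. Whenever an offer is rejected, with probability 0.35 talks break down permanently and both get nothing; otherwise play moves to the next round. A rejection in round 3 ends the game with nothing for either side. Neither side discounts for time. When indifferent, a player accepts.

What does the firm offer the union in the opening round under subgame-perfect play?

By backward induction:
Round 3 (the firm proposes): the union will accept anything ≥ 0, so the firm offers 0 and keeps 120.
Round 2 (the union proposes): rejecting gives the firm an expected 0.65 × 120 = 78. The union offers 78 and keeps 120 − 78 = 42.
Round 1 (the firm proposes): rejecting gives the union an expected 0.65 × 42 = 27.3, so the firm offers 27.3, keeping 92.7.

27.3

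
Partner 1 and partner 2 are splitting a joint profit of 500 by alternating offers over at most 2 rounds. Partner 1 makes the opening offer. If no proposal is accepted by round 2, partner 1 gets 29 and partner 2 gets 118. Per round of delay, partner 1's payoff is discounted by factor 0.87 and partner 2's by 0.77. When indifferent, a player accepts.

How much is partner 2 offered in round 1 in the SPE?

362.67

Round 2 (partner 2 proposes): partner 1 gets 29 if talks fail, so partner 2 offers 29 and keeps 471.
Round 1 (partner 1 proposes): partner 2 can get 471 next round, worth 0.77 × 471 = 362.67 now. Partner 1 offers 362.67 and keeps 500 − 362.67 = 137.33.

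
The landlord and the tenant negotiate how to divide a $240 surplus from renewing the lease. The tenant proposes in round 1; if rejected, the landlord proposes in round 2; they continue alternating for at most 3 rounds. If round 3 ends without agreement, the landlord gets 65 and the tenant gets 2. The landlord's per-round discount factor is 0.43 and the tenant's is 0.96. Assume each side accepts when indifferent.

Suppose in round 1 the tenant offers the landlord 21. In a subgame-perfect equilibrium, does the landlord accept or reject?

Reject

Round 3 (the tenant proposes): the landlord gets 65 if talks fail, so the tenant offers 65 and keeps 175.
Round 2 (the landlord proposes): the tenant can get 175 next round, worth 0.96 × 175 = 168 now, so the landlord offers 168, keeping 72.
So by rejecting in round 1, the landlord gets 72 next round, worth 0.43 × 72 = 30.96 now.
Offer 21 < 30.96, so the landlord rejects.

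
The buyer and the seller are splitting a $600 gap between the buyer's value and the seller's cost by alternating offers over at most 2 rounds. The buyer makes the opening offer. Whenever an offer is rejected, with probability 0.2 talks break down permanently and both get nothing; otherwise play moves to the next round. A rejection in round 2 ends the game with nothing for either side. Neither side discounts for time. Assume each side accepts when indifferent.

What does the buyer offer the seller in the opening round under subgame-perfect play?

480

Round 2 (the seller proposes): the buyer will accept anything ≥ 0, so the seller offers 0 and keeps 600.
Round 1 (the buyer proposes): rejecting gives the seller an expected 0.8 × 600 = 480. The buyer offers 480 and keeps 600 − 480 = 120.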